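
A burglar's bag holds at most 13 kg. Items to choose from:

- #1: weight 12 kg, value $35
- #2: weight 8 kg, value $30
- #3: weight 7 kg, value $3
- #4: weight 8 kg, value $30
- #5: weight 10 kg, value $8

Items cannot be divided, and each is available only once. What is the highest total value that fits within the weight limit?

Check high-value combinations within 13 kg:
- #1: weight 12, value 35
- #2: weight 8, value 30
- #4: weight 8, value 30
Best: $35.

$35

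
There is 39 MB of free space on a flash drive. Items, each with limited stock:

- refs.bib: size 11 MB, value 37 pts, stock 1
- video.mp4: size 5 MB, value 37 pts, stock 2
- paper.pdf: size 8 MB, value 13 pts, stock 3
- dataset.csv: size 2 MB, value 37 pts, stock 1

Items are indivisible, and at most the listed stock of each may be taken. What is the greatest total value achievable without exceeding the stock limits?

174 pts

Top feasible selections:
- 1×refs.bib + 2×video.mp4 + 2×paper.pdf + 1×dataset.csv: size 39, value 174
- 1×refs.bib + 2×video.mp4 + 1×paper.pdf + 1×dataset.csv: size 31, value 161
- 2×video.mp4 + 3×paper.pdf + 1×dataset.csv: size 36, value 150
Best: 174 pts.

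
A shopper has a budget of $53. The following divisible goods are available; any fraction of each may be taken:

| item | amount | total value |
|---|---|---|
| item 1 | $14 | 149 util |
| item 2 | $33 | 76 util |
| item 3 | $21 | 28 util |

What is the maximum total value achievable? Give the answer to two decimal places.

233.00

Take in order of value per unit:
- item 1 (149/14 per unit): all 14 → value 149, running total 149.00
- item 2 (76/33 per unit): all 33 → value 76, running total 225.00
- item 3 (28/21 per unit): 6 of 21 → value 6×28/21 = 8.0000, running total 233.00
Total 233.00.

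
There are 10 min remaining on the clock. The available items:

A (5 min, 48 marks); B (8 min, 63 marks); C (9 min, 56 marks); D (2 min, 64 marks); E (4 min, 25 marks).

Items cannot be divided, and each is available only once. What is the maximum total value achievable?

127 marks

Check high-value combinations within 10 min:
- B+D: time 8+2=10, value 63+64=127
- A+D: time 5+2=7, value 48+64=112
- D+E: time 2+4=6, value 64+25=89
- A+E: time 5+4=9, value 48+25=73
Best: 127 marks.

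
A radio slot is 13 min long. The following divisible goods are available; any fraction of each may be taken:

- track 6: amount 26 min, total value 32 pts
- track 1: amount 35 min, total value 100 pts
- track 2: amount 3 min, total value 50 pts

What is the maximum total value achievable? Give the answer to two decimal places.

Take in order of value per unit:
- track 2 (50/3 per unit): all 3 → value 50, running total 50.00
- track 1 (100/35 per unit): 10 of 35 → value 10×100/35 = 28.5714, running total 78.57
Total 78.57.

78.57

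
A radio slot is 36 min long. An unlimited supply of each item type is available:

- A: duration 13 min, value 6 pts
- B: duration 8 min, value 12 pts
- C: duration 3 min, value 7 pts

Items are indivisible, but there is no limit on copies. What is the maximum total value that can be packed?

Best value-per-unit is C at 7/3, and filling with it alone uses duration 12×3=36. No mix of the others beats 12×7 = 84.

84 pts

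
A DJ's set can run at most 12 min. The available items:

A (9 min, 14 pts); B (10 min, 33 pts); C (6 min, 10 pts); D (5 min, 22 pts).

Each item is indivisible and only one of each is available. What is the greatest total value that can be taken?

Check high-value combinations within 12 min:
- B: duration 10, value 33
- C+D: duration 6+5=11, value 10+22=32
- D: duration 5, value 22
Best: 33 pts.

33 pts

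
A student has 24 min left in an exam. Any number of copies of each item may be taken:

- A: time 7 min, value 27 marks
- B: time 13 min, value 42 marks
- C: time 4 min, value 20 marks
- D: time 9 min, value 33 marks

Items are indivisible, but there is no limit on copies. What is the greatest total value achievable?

120 marks

Best value-per-unit is C at 20/4, and filling with it alone uses time 6×4=24. No mix of the others beats 6×20 = 120.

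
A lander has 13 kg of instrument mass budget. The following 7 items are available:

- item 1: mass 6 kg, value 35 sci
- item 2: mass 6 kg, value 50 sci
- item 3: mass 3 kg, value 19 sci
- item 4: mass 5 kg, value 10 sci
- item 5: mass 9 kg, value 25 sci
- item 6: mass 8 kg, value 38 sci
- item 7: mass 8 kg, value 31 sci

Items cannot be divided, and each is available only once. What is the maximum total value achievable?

Check high-value combinations within 13 kg:
- item 1+item 2: mass 6+6=12, value 35+50=85
- item 2+item 3: mass 6+3=9, value 50+19=69
- item 2+item 4: mass 6+5=11, value 50+10=60
Best: 85 sci.

85 sci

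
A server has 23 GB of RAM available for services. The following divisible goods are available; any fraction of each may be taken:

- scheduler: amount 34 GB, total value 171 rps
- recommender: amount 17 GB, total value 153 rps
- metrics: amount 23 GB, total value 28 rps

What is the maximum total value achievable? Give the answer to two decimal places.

Take in order of value per unit:
- recommender (153/17 per unit): all 17 → value 153, running total 153.00
- scheduler (171/34 per unit): 6 of 34 → value 6×171/34 = 30.1765, running total 183.18
Total 183.18.

183.18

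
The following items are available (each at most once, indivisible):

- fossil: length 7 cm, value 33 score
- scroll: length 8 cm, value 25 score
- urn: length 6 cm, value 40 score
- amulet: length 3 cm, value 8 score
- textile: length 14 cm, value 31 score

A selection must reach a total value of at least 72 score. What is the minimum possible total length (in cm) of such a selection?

13

Subsets with value ≥ 72, sorted by total length:
- fossil+urn: length 13, value 73
- fossil+urn+amulet: length 16, value 81
- scroll+urn+amulet: length 17, value 73
Minimum length: 13 cm.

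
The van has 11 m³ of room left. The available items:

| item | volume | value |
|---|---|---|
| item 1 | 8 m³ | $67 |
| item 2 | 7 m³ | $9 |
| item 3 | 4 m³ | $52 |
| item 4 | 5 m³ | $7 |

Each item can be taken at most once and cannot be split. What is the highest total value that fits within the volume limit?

$67

Check high-value combinations within 11 m³:
- item 1: volume 8, value 67
- item 2+item 3: volume 7+4=11, value 9+52=61
- item 3+item 4: volume 4+5=9, value 52+7=59
- item 3: volume 4, value 52
- item 2: volume 7, value 9
Best: $67.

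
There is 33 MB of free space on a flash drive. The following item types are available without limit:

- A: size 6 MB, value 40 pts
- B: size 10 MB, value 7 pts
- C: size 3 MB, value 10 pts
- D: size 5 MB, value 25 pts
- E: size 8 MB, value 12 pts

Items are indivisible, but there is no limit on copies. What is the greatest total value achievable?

210 pts

Best value-per-unit is A at 40/6; filling with it alone gives 5×40 = 200.
Optimal mix: 5×A + 1×C → size 33, value 210.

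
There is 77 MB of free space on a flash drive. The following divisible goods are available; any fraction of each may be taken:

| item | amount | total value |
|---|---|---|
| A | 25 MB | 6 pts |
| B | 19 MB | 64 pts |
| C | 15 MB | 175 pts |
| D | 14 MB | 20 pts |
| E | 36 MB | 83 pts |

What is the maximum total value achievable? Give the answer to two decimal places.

332.00

Take in order of value per unit:
- C (175/15 per unit): all 15 → value 175, running total 175.00
- B (64/19 per unit): all 19 → value 64, running total 239.00
- E (83/36 per unit): all 36 → value 83, running total 322.00
- D (20/14 per unit): 7 of 14 → value 7×20/14 = 10.0000, running total 332.00
Total 332.00.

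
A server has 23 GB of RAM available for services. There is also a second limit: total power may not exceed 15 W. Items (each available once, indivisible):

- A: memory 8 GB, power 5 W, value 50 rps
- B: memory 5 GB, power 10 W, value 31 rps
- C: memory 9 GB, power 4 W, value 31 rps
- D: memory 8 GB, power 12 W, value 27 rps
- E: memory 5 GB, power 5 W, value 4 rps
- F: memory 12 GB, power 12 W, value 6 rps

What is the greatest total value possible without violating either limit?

85 rps

Feasible sets respecting both limits:
- A+C+E: memory 22, power 14, value 85
- A+B: memory 13, power 15, value 81
- A+C: memory 17, power 9, value 81
Best: 85 rps.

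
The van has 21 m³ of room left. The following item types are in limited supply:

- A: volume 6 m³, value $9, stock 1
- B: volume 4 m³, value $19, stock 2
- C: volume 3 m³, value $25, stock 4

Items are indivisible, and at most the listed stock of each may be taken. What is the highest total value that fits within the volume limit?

$138

Top feasible selections:
- 2×B + 4×C: volume 20, value 138
- 1×B + 4×C: volume 16, value 119
- 2×B + 3×C: volume 17, value 113
- 1×A + 4×C: volume 18, value 109
Best: $138.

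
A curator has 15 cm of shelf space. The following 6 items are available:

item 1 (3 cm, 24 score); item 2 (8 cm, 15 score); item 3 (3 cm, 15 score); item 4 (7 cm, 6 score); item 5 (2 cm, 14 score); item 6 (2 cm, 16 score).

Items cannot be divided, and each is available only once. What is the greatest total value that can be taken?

69 score

This is a 0/1 knapsack; check combinations near the capacity.
- item 1+item 3+item 5+item 6: length 3+3+2+2=10, value 24+15+14+16=69
- item 1+item 2+item 5+item 6: length 3+8+2+2=15, value 24+15+14+16=69
- item 1+item 3+item 4+item 6: length 3+3+7+2=15, value 24+15+6+16=61
- item 1+item 4+item 5+item 6: length 3+7+2+2=14, value 24+6+14+16=60
Best: 69 score.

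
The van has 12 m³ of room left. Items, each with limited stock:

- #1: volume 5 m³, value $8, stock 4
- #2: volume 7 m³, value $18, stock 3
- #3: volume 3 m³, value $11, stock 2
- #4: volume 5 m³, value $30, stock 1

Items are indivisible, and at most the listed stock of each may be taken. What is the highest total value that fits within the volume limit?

Best selections within volume 12 and stock limits:
- 2×#3 + 1×#4: volume 11, value 52
- 1×#2 + 1×#4: volume 12, value 48
- 1×#3 + 1×#4: volume 8, value 41
- 1×#1 + 1×#4: volume 10, value 38
Best: $52.

$52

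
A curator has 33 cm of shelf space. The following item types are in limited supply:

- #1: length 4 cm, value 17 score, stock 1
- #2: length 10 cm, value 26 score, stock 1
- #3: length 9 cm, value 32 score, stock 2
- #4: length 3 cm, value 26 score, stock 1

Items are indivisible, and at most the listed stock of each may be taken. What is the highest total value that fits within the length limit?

116 score

Best selections within length 33 and stock limits:
- 1×#2 + 2×#3 + 1×#4: length 31, value 116
- 1×#1 + 2×#3 + 1×#4: length 25, value 107
Best: 116 score.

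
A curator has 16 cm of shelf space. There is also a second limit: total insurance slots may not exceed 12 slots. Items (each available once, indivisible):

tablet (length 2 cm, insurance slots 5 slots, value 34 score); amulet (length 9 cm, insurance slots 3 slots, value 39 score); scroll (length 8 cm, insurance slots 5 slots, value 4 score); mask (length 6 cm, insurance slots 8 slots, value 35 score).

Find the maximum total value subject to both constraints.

74 score

Feasible sets respecting both limits:
- amulet+mask: length 15, insurance slots 11, value 74
- tablet+amulet: length 11, insurance slots 8, value 73
- amulet: length 9, insurance slots 3, value 39
Best: 74 score.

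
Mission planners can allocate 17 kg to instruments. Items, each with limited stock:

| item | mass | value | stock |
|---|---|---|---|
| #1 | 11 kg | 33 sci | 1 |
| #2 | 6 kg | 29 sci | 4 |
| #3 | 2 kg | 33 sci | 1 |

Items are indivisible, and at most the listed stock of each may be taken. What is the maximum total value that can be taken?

Top feasible selections:
- 2×#2 + 1×#3: mass 14, value 91
- 1×#1 + 1×#3: mass 13, value 66
- 1×#2 + 1×#3: mass 8, value 62
- 1×#1 + 1×#2: mass 17, value 62
Best: 91 sci.

91 sci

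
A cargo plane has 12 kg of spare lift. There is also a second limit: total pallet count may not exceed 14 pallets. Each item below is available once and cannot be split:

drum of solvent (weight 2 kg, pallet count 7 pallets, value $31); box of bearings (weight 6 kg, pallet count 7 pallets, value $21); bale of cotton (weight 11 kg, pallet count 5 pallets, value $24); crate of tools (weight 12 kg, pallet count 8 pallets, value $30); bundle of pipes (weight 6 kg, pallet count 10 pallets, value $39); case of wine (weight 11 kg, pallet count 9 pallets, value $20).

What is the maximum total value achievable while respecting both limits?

$52

Feasible sets respecting both limits:
- drum of solvent+box of bearings: weight 8, pallet count 14, value 52
- bundle of pipes: weight 6, pallet count 10, value 39
- drum of solvent: weight 2, pallet count 7, value 31
- crate of tools: weight 12, pallet count 8, value 30
Best: $52.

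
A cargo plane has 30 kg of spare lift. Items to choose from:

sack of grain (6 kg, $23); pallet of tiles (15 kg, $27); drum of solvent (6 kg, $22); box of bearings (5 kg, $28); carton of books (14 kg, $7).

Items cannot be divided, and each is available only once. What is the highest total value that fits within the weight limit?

Check high-value combinations within 30 kg:
- sack of grain+pallet of tiles+box of bearings: weight 6+15+5=26, value 23+27+28=78
- pallet of tiles+drum of solvent+box of bearings: weight 15+6+5=26, value 27+22+28=77
- sack of grain+drum of solvent+box of bearings: weight 6+6+5=17, value 23+22+28=73
- sack of grain+pallet of tiles+drum of solvent: weight 6+15+6=27, value 23+27+22=72
Best: $78.

$78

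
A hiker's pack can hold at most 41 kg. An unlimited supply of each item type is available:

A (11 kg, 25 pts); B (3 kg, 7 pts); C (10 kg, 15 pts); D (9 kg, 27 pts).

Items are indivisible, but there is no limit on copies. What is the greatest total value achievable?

115 pts

Best value-per-unit is D at 27/9; filling with it alone gives 4×27 = 108.
Optimal mix: 1×B + 4×D → weight 39, value 115.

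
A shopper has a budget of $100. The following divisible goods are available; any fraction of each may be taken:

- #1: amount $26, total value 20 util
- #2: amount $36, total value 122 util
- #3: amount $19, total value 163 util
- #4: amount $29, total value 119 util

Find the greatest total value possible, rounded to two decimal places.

Take in order of value per unit:
- #3 (163/19 per unit): all 19 → value 163, running total 163.00
- #4 (119/29 per unit): all 29 → value 119, running total 282.00
- #2 (122/36 per unit): all 36 → value 122, running total 404.00
- #1 (20/26 per unit): 16 of 26 → value 16×20/26 = 12.3077, running total 416.31
Total 416.31.

416.31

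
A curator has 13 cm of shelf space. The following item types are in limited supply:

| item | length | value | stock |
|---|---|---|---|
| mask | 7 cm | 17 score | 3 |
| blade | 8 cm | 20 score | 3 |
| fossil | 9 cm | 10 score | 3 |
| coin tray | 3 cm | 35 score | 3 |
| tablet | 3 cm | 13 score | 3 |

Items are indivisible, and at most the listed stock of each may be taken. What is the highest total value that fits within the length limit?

Top feasible selections:
- 3×coin tray + 1×tablet: length 12, value 118
- 3×coin tray: length 9, value 105
- 2×coin tray + 2×tablet: length 12, value 96
- 1×mask + 2×coin tray: length 13, value 87
Best: 118 score.

118 score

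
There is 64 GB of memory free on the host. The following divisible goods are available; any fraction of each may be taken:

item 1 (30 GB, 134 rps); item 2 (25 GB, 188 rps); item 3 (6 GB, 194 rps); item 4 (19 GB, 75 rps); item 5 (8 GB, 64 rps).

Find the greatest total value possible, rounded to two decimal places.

Take in order of value per unit:
- item 3 (194/6 per unit): all 6 → value 194, running total 194.00
- item 5 (64/8 per unit): all 8 → value 64, running total 258.00
- item 2 (188/25 per unit): all 25 → value 188, running total 446.00
- item 1 (134/30 per unit): 25 of 30 → value 25×134/30 = 111.6667, running total 557.67
Total 557.67.

557.67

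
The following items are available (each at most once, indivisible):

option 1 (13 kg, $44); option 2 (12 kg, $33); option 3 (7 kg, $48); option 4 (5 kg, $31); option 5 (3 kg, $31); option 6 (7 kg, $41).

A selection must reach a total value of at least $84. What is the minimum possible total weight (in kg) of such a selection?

Subsets with value ≥ 84, sorted by total weight:
- option 3+option 6: weight 14, value 89
- option 3+option 4+option 5: weight 15, value 110
- option 4+option 5+option 6: weight 15, value 103
Minimum weight: 14 kg.

14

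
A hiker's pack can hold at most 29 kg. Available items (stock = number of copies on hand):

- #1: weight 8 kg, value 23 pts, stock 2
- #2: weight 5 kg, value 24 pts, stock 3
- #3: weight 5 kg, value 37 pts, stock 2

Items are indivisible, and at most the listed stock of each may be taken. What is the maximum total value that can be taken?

Top feasible selections:
- 3×#2 + 2×#3: weight 25, value 146
- 1×#1 + 2×#2 + 2×#3: weight 28, value 145
Best: 146 pts.

146 pts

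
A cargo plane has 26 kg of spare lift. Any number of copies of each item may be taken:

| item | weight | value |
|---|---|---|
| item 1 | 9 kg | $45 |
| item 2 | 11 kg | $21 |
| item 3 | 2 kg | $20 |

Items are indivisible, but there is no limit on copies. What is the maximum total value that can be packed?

Best value-per-unit is item 3 at 20/2, and filling with it alone uses weight 13×2=26. No mix of the others beats 13×20 = 260.

$260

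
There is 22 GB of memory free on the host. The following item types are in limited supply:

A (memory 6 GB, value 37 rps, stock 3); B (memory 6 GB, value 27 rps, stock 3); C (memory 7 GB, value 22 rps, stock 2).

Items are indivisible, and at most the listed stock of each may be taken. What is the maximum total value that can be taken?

Best selections within memory 22 and stock limits:
- 3×A: memory 18, value 111
- 2×A + 1×B: memory 18, value 101
Best: 111 rps.

111 rps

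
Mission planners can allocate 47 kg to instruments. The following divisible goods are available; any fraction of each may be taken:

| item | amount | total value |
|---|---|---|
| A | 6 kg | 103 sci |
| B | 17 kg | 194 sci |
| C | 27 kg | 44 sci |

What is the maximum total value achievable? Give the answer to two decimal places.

Take in order of value per unit:
- A (103/6 per unit): all 6 → value 103, running total 103.00
- B (194/17 per unit): all 17 → value 194, running total 297.00
- C (44/27 per unit): 24 of 27 → value 24×44/27 = 39.1111, running total 336.11
Total 336.11.

336.11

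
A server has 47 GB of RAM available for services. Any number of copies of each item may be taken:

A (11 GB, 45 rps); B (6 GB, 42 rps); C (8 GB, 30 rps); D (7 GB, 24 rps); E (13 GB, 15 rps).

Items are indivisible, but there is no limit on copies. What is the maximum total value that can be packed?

297 rps

Best value-per-unit is B at 42/6; filling with it alone gives 7×42 = 294.
Optimal mix: 1×A + 6×B → memory 47, value 297.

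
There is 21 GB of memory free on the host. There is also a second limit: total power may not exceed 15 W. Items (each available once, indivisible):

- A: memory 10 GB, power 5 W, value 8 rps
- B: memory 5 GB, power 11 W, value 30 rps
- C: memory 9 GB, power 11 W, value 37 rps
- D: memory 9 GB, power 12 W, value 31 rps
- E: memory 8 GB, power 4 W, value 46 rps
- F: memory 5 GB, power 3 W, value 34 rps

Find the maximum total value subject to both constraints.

Feasible sets respecting both limits:
- C+E: memory 17, power 15, value 83
- E+F: memory 13, power 7, value 80
- B+E: memory 13, power 15, value 76
- C+F: memory 14, power 14, value 71
Best: 83 rps.

83 rps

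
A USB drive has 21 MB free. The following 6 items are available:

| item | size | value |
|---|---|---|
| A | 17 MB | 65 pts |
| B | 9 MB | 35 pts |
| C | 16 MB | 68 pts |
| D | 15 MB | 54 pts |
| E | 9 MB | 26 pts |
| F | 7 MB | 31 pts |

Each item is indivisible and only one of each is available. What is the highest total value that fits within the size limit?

This is a 0/1 knapsack; check combinations near the capacity.
- C: size 16, value 68
- B+F: size 9+7=16, value 35+31=66
- A: size 17, value 65
- B+E: size 9+9=18, value 35+26=61
- E+F: size 9+7=16, value 26+31=57
Best: 68 pts.

68 pts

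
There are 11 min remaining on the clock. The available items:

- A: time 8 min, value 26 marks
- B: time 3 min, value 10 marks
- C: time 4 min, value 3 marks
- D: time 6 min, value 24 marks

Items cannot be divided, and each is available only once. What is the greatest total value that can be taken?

Check high-value combinations within 11 min:
- A+B: time 8+3=11, value 26+10=36
- B+D: time 3+6=9, value 10+24=34
- C+D: time 4+6=10, value 3+24=27
- A: time 8, value 26
Best: 36 marks.

36 marks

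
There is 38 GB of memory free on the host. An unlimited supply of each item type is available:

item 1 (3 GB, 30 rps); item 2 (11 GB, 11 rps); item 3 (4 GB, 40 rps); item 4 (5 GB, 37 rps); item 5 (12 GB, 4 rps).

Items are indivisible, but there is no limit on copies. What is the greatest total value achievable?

380 rps

Best value-per-unit is item 1 at 30/3; filling with it alone gives 12×30 = 360.
Optimal mix: 10×item 1 + 2×item 3 → memory 38, value 380.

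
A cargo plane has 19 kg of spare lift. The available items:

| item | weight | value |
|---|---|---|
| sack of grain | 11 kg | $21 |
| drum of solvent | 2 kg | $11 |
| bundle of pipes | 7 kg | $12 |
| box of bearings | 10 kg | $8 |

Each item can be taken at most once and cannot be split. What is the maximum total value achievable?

Check high-value combinations within 19 kg:
- sack of grain+bundle of pipes: weight 11+7=18, value 21+12=33
- sack of grain+drum of solvent: weight 11+2=13, value 21+11=32
- drum of solvent+bundle of pipes+box of bearings: weight 2+7+10=19, value 11+12+8=31
Best: $33.

$33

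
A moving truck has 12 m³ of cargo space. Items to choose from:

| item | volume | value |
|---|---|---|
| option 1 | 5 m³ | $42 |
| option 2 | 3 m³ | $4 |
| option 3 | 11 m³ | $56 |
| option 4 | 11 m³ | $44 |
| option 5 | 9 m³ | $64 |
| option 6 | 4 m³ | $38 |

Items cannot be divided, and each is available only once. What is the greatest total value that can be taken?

$84

Check high-value combinations within 12 m³:
- option 1+option 2+option 6: volume 5+3+4=12, value 42+4+38=84
- option 1+option 6: volume 5+4=9, value 42+38=80
- option 2+option 5: volume 3+9=12, value 4+64=68
- option 5: volume 9, value 64
Best: $84.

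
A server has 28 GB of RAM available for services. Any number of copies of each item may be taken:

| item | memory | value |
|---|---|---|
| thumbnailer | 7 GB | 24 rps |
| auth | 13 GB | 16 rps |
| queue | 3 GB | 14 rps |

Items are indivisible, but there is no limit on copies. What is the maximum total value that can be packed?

126 rps

Best value-per-unit is queue at 14/3, and filling with it alone uses memory 9×3=27. No mix of the others beats 9×14 = 126.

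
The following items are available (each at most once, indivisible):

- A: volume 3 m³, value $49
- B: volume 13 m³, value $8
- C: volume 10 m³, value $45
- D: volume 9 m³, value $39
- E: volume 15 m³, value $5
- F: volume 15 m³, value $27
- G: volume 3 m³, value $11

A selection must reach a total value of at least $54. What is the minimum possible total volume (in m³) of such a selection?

Subsets with value ≥ 54, sorted by total volume:
- A+G: volume 6, value 60
- A+D: volume 12, value 88
- A+C: volume 13, value 94
- C+G: volume 13, value 56
Minimum volume: 6 m³.

6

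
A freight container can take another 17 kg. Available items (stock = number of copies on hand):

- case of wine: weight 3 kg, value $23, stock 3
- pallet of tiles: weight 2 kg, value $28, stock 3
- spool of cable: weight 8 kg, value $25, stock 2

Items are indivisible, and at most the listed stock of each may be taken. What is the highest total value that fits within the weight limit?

$153

Top feasible selections:
- 3×case of wine + 3×pallet of tiles: weight 15, value 153
- 1×case of wine + 3×pallet of tiles + 1×spool of cable: weight 17, value 132
- 2×case of wine + 3×pallet of tiles: weight 12, value 130
Best: $153.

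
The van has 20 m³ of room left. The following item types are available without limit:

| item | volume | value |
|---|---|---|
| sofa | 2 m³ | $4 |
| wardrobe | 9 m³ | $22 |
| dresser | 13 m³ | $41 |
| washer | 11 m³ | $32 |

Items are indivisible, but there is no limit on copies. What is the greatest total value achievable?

Best value-per-unit is dresser at 41/13; filling with it alone gives 1×41 = 41.
Optimal mix: 1×wardrobe + 1×washer → volume 20, value 54.

$54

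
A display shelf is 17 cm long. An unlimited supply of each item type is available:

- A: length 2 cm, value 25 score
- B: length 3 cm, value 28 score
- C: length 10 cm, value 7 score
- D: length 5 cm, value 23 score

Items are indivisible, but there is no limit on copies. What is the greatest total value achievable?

Best value-per-unit is A at 25/2; filling with it alone gives 8×25 = 200.
Optimal mix: 7×A + 1×B → length 17, value 203.

203 score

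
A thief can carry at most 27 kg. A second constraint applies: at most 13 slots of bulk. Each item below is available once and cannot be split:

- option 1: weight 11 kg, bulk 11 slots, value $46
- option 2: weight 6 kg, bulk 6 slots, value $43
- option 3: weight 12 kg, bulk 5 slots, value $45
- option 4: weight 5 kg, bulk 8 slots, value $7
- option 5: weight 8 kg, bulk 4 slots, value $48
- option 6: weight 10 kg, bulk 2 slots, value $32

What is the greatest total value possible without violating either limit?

Feasible sets respecting both limits:
- option 2+option 5+option 6: weight 24, bulk 12, value 123
- option 3+option 5: weight 20, bulk 9, value 93
- option 2+option 5: weight 14, bulk 10, value 91
Best: $123.

$123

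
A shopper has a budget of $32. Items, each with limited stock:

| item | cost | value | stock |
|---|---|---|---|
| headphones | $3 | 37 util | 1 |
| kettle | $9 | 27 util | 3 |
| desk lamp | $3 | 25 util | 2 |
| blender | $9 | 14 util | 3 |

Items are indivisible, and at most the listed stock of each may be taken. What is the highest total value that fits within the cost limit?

141 util

Best selections within cost 32 and stock limits:
- 1×headphones + 2×kettle + 2×desk lamp: cost 27, value 141
- 1×headphones + 1×kettle + 2×desk lamp + 1×blender: cost 27, value 128
Best: 141 util.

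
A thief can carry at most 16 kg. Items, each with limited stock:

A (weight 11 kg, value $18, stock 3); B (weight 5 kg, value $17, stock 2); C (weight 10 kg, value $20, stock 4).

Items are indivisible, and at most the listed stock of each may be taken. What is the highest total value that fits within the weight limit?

$37

Best selections within weight 16 and stock limits:
- 1×B + 1×C: weight 15, value 37
- 1×A + 1×B: weight 16, value 35
- 2×B: weight 10, value 34
- 1×C: weight 10, value 20
Best: $37.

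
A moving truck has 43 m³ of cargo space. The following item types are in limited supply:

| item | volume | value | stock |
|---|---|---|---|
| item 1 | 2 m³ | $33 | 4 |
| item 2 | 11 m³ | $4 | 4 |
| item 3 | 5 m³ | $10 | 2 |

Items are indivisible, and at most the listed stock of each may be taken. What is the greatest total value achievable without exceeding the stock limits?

$160

Best selections within volume 43 and stock limits:
- 4×item 1 + 2×item 2 + 2×item 3: volume 40, value 160
- 4×item 1 + 1×item 2 + 2×item 3: volume 29, value 156
- 4×item 1 + 2×item 3: volume 18, value 152
- 4×item 1 + 2×item 2 + 1×item 3: volume 35, value 150
Best: $160.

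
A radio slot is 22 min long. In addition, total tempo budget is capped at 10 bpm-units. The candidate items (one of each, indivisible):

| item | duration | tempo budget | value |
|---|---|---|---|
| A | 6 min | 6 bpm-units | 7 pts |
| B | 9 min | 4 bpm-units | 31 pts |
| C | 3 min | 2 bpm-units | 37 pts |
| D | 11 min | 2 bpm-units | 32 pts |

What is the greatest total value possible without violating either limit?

76 pts

Feasible sets respecting both limits:
- A+C+D: duration 20, tempo budget 10, value 76
- C+D: duration 14, tempo budget 4, value 69
- B+C: duration 12, tempo budget 6, value 68
- B+D: duration 20, tempo budget 6, value 63
Best: 76 pts.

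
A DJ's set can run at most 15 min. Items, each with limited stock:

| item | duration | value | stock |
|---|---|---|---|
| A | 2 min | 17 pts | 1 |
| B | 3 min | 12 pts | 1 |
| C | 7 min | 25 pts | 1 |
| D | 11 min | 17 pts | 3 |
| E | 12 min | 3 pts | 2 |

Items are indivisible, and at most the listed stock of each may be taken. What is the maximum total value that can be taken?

54 pts

Top feasible selections:
- 1×A + 1×B + 1×C: duration 12, value 54
- 1×A + 1×C: duration 9, value 42
- 1×B + 1×C: duration 10, value 37
- 1×A + 1×D: duration 13, value 34
Best: 54 pts.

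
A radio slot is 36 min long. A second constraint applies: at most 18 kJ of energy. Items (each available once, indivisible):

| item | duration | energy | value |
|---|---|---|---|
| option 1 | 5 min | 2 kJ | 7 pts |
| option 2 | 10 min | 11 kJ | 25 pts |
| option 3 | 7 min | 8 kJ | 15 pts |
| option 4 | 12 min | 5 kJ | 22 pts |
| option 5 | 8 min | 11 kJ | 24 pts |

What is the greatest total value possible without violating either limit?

Feasible sets respecting both limits:
- option 1+option 2+option 4: duration 27, energy 18, value 54
- option 1+option 4+option 5: duration 25, energy 18, value 53
- option 2+option 4: duration 22, energy 16, value 47
- option 4+option 5: duration 20, energy 16, value 46
Best: 54 pts.

54 pts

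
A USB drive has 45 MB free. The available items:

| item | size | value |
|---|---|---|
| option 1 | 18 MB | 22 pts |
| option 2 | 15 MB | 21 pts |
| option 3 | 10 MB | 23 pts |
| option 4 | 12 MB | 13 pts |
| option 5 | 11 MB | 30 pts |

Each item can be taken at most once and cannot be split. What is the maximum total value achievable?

This is a 0/1 knapsack; check combinations near the capacity.
- option 1+option 3+option 5: size 18+10+11=39, value 22+23+30=75
- option 2+option 3+option 5: size 15+10+11=36, value 21+23+30=74
- option 1+option 2+option 5: size 18+15+11=44, value 22+21+30=73
- option 3+option 4+option 5: size 10+12+11=33, value 23+13+30=66
- option 1+option 2+option 3: size 18+15+10=43, value 22+21+23=66
Best: 75 pts.

75 pts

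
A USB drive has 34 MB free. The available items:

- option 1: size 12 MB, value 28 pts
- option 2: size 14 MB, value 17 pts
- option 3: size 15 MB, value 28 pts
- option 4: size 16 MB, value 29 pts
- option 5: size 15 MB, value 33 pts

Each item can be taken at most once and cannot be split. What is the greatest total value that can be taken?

62 pts

Check high-value combinations within 34 MB:
- option 4+option 5: size 16+15=31, value 29+33=62
- option 1+option 5: size 12+15=27, value 28+33=61
- option 3+option 5: size 15+15=30, value 28+33=61
- option 1+option 4: size 12+16=28, value 28+29=57
Best: 62 pts.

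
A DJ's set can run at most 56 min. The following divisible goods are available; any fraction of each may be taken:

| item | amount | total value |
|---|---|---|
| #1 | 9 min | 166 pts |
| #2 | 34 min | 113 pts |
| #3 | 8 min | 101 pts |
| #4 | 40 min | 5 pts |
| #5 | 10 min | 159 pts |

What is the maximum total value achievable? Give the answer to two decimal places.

522.38

Take in order of value per unit:
- #1 (166/9 per unit): all 9 → value 166, running total 166.00
- #5 (159/10 per unit): all 10 → value 159, running total 325.00
- #3 (101/8 per unit): all 8 → value 101, running total 426.00
- #2 (113/34 per unit): 29 of 34 → value 29×113/34 = 96.3824, running total 522.38
Total 522.38.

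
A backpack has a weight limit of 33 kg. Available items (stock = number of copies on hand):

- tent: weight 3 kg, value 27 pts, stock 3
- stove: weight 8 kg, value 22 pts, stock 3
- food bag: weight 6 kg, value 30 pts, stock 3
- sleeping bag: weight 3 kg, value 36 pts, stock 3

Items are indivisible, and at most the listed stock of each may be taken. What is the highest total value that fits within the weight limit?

252 pts

Top feasible selections:
- 2×tent + 3×food bag + 3×sleeping bag: weight 33, value 252
- 3×tent + 2×food bag + 3×sleeping bag: weight 30, value 249
Best: 252 pts.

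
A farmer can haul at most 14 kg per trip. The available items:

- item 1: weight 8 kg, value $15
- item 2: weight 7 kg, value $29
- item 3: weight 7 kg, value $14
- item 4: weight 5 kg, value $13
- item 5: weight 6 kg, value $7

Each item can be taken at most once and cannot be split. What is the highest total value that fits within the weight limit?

This is a 0/1 knapsack; check combinations near the capacity.
- item 2+item 3: weight 7+7=14, value 29+14=43
- item 2+item 4: weight 7+5=12, value 29+13=42
- item 2+item 5: weight 7+6=13, value 29+7=36
Best: $43.

$43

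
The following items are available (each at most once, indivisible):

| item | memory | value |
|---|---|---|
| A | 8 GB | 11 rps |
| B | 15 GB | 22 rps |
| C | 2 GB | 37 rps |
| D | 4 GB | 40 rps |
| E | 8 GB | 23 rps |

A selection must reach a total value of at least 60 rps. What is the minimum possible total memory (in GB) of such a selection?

Subsets with value ≥ 60, sorted by total memory:
- C+D: memory 6, value 77
- C+E: memory 10, value 60
- D+E: memory 12, value 63
- C+D+E: memory 14, value 100
Minimum memory: 6 GB.

6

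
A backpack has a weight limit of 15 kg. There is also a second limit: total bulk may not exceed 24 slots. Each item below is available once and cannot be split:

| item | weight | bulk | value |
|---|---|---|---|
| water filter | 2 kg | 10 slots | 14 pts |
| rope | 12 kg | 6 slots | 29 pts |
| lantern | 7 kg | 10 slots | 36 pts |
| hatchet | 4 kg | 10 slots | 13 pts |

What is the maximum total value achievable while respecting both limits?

Feasible sets respecting both limits:
- water filter+lantern: weight 9, bulk 20, value 50
- lantern+hatchet: weight 11, bulk 20, value 49
- water filter+rope: weight 14, bulk 16, value 43
- lantern: weight 7, bulk 10, value 36
Best: 50 pts.

50 pts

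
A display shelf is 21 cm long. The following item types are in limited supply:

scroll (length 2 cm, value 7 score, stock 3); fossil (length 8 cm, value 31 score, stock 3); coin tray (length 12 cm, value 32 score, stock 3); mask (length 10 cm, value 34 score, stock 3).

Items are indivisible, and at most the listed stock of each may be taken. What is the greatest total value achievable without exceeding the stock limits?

Best selections within length 21 and stock limits:
- 2×scroll + 2×fossil: length 20, value 76
- 1×scroll + 1×fossil + 1×mask: length 20, value 72
- 1×scroll + 2×fossil: length 18, value 69
Best: 76 score.

76 score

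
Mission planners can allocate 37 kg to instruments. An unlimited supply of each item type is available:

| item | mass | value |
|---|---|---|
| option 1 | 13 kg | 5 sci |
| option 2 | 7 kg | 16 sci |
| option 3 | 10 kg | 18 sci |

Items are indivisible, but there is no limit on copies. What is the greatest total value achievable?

Best value-per-unit is option 2 at 16/7, and filling with it alone uses mass 5×7=35. No mix of the others beats 5×16 = 80.

80 sci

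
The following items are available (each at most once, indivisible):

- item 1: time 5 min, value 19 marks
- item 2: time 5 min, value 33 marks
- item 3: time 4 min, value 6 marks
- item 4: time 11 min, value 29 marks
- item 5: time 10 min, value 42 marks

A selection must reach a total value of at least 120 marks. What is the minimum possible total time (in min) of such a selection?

31

Subsets with value ≥ 120, sorted by total time:
- item 1+item 2+item 4+item 5: time 31, value 123
- item 1+item 2+item 3+item 4+item 5: time 35, value 129
Minimum time: 31 min.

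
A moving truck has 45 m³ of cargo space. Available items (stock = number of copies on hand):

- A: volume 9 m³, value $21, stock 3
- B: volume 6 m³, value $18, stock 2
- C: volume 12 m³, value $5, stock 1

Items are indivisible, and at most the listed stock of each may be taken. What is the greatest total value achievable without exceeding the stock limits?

Best selections within volume 45 and stock limits:
- 3×A + 2×B: volume 39, value 99
- 3×A + 1×B + 1×C: volume 45, value 86
Best: $99.

$99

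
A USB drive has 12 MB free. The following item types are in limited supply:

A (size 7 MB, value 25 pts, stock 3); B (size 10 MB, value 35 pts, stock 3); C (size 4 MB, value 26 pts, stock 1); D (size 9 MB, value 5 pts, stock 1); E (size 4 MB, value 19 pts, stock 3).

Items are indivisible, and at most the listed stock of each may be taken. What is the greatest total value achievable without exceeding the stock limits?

64 pts

Best selections within size 12 and stock limits:
- 1×C + 2×E: size 12, value 64
- 3×E: size 12, value 57
- 1×A + 1×C: size 11, value 51
- 1×C + 1×E: size 8, value 45
Best: 64 pts.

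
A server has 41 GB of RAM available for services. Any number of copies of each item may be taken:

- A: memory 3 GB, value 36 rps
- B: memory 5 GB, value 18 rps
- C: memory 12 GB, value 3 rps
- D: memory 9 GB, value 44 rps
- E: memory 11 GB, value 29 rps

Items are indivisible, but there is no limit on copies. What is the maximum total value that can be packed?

468 rps

Best value-per-unit is A at 36/3, and filling with it alone uses memory 13×3=39. No mix of the others beats 13×36 = 468.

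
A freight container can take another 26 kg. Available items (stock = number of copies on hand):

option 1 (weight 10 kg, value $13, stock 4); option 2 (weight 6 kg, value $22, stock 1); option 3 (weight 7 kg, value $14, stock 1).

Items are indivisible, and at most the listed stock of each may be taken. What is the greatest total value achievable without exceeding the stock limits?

Best selections within weight 26 and stock limits:
- 1×option 1 + 1×option 2 + 1×option 3: weight 23, value 49
- 2×option 1 + 1×option 2: weight 26, value 48
- 1×option 2 + 1×option 3: weight 13, value 36
- 1×option 1 + 1×option 2: weight 16, value 35
Best: $49.

$49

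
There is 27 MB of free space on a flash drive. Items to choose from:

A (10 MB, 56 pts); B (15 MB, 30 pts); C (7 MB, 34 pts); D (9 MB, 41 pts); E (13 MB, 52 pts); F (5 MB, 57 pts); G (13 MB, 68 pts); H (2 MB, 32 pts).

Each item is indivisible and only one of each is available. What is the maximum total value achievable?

Check high-value combinations within 27 MB:
- C+F+G+H: size 7+5+13+2=27, value 34+57+68+32=191
- A+D+F+H: size 10+9+5+2=26, value 56+41+57+32=186
- A+C+F+H: size 10+7+5+2=24, value 56+34+57+32=179
- C+E+F+H: size 7+13+5+2=27, value 34+52+57+32=175
- D+F+G: size 9+5+13=27, value 41+57+68=166
Best: 191 pts.

191 pts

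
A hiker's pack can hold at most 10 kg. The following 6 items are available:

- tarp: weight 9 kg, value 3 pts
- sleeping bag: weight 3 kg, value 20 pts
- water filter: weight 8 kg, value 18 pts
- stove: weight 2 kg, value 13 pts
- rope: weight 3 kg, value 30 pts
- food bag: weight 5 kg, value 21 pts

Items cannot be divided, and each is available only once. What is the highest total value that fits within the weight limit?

Check high-value combinations within 10 kg:
- stove+rope+food bag: weight 2+3+5=10, value 13+30+21=64
- sleeping bag+stove+rope: weight 3+2+3=8, value 20+13+30=63
- sleeping bag+stove+food bag: weight 3+2+5=10, value 20+13+21=54
- rope+food bag: weight 3+5=8, value 30+21=51
Best: 64 pts.

64 pts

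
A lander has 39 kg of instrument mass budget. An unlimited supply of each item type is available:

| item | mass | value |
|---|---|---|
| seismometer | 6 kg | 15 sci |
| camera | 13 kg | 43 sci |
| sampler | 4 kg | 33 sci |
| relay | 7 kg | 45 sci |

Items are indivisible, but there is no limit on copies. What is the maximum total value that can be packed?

Best value-per-unit is sampler at 33/4; filling with it alone gives 9×33 = 297.
Optimal mix: 8×sampler + 1×relay → mass 39, value 309.

309 sci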